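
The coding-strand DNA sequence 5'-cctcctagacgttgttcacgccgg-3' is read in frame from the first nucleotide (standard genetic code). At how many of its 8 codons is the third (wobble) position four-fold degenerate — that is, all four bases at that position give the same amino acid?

6

Codon 1 CCT (Pro): third position 4-fold.
Codon 2 CCT (Pro): third position 4-fold.
Codon 3 AGA (Arg): third position 2-fold.
Codon 4 CGT (Arg): third position 4-fold.
Codon 5 TGT (Cys): third position 2-fold.
Codon 6 TCA (Ser): third position 4-fold.
Codon 7 CGC (Arg): third position 4-fold.
Codon 8 CGG (Arg): third position 4-fold.
Four-fold degenerate third positions: 6.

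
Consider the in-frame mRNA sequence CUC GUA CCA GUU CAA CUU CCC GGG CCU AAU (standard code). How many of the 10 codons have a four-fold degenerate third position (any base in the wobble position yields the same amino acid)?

Codon 1 CUC (Leu): third position 4-fold.
Codon 2 GUA (Val): third position 4-fold.
Codon 3 CCA (Pro): third position 4-fold.
Codon 4 GUU (Val): third position 4-fold.
Codon 5 CAA (Gln): third position 2-fold.
Codon 6 CUU (Leu): third position 4-fold.
Codon 7 CCC (Pro): third position 4-fold.
Codon 8 GGG (Gly): third position 4-fold.
Codon 9 CCU (Pro): third position 4-fold.
Codon 10 AAU (Asn): third position 2-fold.
Four-fold degenerate third positions: 8.

8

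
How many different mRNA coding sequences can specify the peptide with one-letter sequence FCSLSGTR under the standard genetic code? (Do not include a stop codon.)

Phe: 2 codons.
Cys: 2 codons.
Ser: 6 codons.
Leu: 6 codons.
Ser: 6 codons.
Gly: 4 codons.
Thr: 4 codons.
Arg: 6 codons.
2 × 2 × 6 × 6 × 6 × 4 × 4 × 6 = 82944.

82944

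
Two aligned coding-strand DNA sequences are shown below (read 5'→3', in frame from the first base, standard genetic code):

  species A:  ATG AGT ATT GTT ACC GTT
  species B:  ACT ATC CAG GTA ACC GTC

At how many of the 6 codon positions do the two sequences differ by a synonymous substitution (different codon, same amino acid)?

2

Codon 1: ATG Met / ACT Thr — nonsynonymous.
Codon 2: AGT Ser / ATC Ile — nonsynonymous.
Codon 3: ATT Ile / CAG Gln — nonsynonymous.
Codon 4: GTT Val / GTA Val — synonymous.
Codon 5: ACC Thr / ACC Thr — identical.
Codon 6: GTT Val / GTC Val — synonymous.
Synonymous differences: 2.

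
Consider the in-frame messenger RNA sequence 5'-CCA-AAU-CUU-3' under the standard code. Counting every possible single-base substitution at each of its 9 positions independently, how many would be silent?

7

Codon 1 (CCA, Pro): 3 synonymous substitutions.
Codon 2 (AAU, Asn): 1 synonymous substitution.
Codon 3 (CUU, Leu): 3 synonymous substitutions.
Total: 3 + 1 + 3 = 7.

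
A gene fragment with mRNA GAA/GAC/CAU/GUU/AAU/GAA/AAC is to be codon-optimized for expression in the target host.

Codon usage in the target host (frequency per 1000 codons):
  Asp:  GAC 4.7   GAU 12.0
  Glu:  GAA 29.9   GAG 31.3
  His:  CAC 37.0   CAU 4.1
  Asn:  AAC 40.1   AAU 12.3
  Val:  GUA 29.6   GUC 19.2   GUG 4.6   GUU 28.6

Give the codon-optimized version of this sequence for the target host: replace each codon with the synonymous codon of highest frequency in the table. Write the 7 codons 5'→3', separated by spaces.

GAG GAU CAC GUA AAC GAG AAC

Codon 1 (Glu): best is GAG at 31.3.
Codon 2 (Asp): best is GAU at 12.0.
Codon 3 (His): best is CAC at 37.0.
Codon 4 (Val): best is GUA at 29.6.
Codon 5 (Asn): best is AAC at 40.1.
Codon 6 (Glu): best is GAG at 31.3.
Codon 7 (Asn): best is AAC at 40.1.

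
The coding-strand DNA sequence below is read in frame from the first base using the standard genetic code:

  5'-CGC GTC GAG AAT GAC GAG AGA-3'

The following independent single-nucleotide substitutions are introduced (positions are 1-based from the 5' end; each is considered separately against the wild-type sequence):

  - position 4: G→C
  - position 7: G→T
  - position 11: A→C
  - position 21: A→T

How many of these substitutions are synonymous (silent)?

0

Codon 2: GTC (Val) → CTC (Leu) — missense.
Codon 3: GAG (Glu) → TAG (Stop) — nonsense.
Codon 4: AAT (Asn) → ACT (Thr) — missense.
Codon 7: AGA (Arg) → AGT (Ser) — missense.
Synonymous: 0 of 4.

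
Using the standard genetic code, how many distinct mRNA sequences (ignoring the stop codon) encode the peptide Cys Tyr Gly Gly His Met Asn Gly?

Cys: 2 codons.
Tyr: 2 codons.
Gly: 4 codons.
Gly: 4 codons.
His: 2 codons.
Met: 1 codon.
Asn: 2 codons.
Gly: 4 codons.
2 × 2 × 4 × 4 × 2 × 1 × 2 × 4 = 1024.

1024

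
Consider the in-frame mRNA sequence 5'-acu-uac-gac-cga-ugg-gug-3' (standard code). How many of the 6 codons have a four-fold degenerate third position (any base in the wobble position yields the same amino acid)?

3

Codon 1 ACU (Thr): third position 4-fold.
Codon 2 UAC (Tyr): third position 2-fold.
Codon 3 GAC (Asp): third position 2-fold.
Codon 4 CGA (Arg): third position 4-fold.
Codon 5 UGG (Trp): third position 1-fold.
Codon 6 GUG (Val): third position 4-fold.
Four-fold degenerate third positions: 3.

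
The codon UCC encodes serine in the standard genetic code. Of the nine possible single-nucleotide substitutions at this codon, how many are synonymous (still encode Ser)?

Position 1: none → 0 synonymous.
Position 2: none → 0 synonymous.
Position 3: UCU, UCA, UCG → 3 synonymous.
Total: 0 + 0 + 3 = 3.

3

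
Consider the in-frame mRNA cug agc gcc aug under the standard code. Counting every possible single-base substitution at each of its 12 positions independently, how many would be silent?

Codon 1 (CUG, Leu): 4 synonymous substitutions.
Codon 2 (AGC, Ser): 1 synonymous substitution.
Codon 3 (GCC, Ala): 3 synonymous substitutions.
Codon 4 (AUG, Met): 0 synonymous substitutions.
Total: 4 + 1 + 3 + 0 = 8.

8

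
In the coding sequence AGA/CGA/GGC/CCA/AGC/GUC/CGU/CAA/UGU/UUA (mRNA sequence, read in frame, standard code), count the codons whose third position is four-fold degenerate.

5

Codon 1 AGA (Arg): third position 2-fold.
Codon 2 CGA (Arg): third position 4-fold.
Codon 3 GGC (Gly): third position 4-fold.
Codon 4 CCA (Pro): third position 4-fold.
Codon 5 AGC (Ser): third position 2-fold.
Codon 6 GUC (Val): third position 4-fold.
Codon 7 CGU (Arg): third position 4-fold.
Codon 8 CAA (Gln): third position 2-fold.
Codon 9 UGU (Cys): third position 2-fold.
Codon 10 UUA (Leu): third position 2-fold.
Four-fold degenerate third positions: 5.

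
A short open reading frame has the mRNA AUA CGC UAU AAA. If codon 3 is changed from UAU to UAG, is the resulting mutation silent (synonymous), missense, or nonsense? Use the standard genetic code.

Position 9 falls in codon 3: UAU → Tyr.
After the substitution the codon is UAG → Stop.
The new codon is a stop codon, so this is a nonsense mutation.

nonsense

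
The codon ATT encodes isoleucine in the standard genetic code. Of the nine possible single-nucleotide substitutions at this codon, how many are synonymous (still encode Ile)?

2

Position 1: none → 0 synonymous.
Position 2: none → 0 synonymous.
Position 3: ATC, ATA → 2 synonymous.
Total: 0 + 0 + 2 = 2.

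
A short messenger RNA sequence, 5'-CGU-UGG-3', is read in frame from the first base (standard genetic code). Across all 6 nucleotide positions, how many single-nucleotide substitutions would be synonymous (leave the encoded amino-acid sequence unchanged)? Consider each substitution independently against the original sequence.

Codon 1 (CGU, Arg): 3 synonymous substitutions.
Codon 2 (UGG, Trp): 0 synonymous substitutions.
Total: 3 + 0 = 3.

3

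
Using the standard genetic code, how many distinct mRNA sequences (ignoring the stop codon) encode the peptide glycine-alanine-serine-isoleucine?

288

Gly: 4 codons.
Ala: 4 codons.
Ser: 6 codons.
Ile: 3 codons.
4 × 4 × 6 × 3 = 288.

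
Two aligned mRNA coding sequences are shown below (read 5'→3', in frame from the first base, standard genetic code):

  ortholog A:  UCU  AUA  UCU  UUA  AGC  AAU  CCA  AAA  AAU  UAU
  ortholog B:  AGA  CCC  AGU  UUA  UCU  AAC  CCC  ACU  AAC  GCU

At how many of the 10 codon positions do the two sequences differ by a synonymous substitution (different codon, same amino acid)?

Codon 1: UCU Ser / AGA Arg — nonsynonymous.
Codon 2: AUA Ile / CCC Pro — nonsynonymous.
Codon 3: UCU Ser / AGU Ser — synonymous.
Codon 4: UUA Leu / UUA Leu — identical.
Codon 5: AGC Ser / UCU Ser — synonymous.
Codon 6: AAU Asn / AAC Asn — synonymous.
Codon 7: CCA Pro / CCC Pro — synonymous.
Codon 8: AAA Lys / ACU Thr — nonsynonymous.
Codon 9: AAU Asn / AAC Asn — synonymous.
Codon 10: UAU Tyr / GCU Ala — nonsynonymous.
Synonymous differences: 5.

5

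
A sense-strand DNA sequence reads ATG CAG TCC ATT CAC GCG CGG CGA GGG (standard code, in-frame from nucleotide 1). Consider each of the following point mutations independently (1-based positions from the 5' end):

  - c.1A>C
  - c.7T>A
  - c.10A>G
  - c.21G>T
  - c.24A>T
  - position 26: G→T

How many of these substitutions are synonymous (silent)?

Codon 1: ATG (Met) → CTG (Leu) — missense.
Codon 3: TCC (Ser) → ACC (Thr) — missense.
Codon 4: ATT (Ile) → GTT (Val) — missense.
Codon 7: CGG (Arg) → CGT (Arg) — synonymous.
Codon 8: CGA (Arg) → CGT (Arg) — synonymous.
Codon 9: GGG (Gly) → GTG (Val) — missense.
Synonymous: 2 of 6.

2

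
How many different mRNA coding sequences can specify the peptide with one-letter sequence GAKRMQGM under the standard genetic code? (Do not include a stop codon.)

1536

Gly: 4 codons.
Ala: 4 codons.
Lys: 2 codons.
Arg: 6 codons.
Met: 1 codon.
Gln: 2 codons.
Gly: 4 codons.
Met: 1 codon.
4 × 4 × 2 × 6 × 1 × 2 × 4 × 1 = 1536.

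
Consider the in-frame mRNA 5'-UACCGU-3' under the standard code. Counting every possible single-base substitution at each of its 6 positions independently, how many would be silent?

4

Codon 1 (UAC, Tyr): 1 synonymous substitution.
Codon 2 (CGU, Arg): 3 synonymous substitutions.
Total: 1 + 3 = 4.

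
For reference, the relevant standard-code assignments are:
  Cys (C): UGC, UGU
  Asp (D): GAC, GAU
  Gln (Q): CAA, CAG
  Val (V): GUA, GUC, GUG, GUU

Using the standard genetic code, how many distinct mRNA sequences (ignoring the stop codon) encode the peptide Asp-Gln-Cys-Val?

Asp: 2 codons.
Gln: 2 codons.
Cys: 2 codons.
Val: 4 codons.
2 × 2 × 2 × 4 = 32.

32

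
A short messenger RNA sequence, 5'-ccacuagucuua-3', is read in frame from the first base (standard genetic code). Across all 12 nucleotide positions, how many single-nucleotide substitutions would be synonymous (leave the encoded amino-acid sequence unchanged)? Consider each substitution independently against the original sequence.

12

Codon 1 (CCA, Pro): 3 synonymous substitutions.
Codon 2 (CUA, Leu): 4 synonymous substitutions.
Codon 3 (GUC, Val): 3 synonymous substitutions.
Codon 4 (UUA, Leu): 2 synonymous substitutions.
Total: 3 + 4 + 3 + 2 = 12.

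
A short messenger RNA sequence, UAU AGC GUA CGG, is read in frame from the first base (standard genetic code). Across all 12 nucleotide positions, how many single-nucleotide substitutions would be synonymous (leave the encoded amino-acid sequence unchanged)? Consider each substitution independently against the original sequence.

9

Codon 1 (UAU, Tyr): 1 synonymous substitution.
Codon 2 (AGC, Ser): 1 synonymous substitution.
Codon 3 (GUA, Val): 3 synonymous substitutions.
Codon 4 (CGG, Arg): 4 synonymous substitutions.
Total: 1 + 1 + 3 + 4 = 9.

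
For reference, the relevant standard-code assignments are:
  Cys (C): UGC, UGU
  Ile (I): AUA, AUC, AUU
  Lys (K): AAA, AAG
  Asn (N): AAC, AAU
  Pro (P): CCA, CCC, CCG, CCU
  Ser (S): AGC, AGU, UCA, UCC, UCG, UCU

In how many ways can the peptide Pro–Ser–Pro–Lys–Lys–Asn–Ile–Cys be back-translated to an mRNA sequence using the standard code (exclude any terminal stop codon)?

Pro: 4 codons.
Ser: 6 codons.
Pro: 4 codons.
Lys: 2 codons.
Lys: 2 codons.
Asn: 2 codons.
Ile: 3 codons.
Cys: 2 codons.
4 × 6 × 4 × 2 × 2 × 2 × 3 × 2 = 4608.

4608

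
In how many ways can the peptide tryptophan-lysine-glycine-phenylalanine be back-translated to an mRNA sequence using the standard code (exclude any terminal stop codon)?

16

Trp: 1 codon.
Lys: 2 codons.
Gly: 4 codons.
Phe: 2 codons.
1 × 2 × 4 × 2 = 16.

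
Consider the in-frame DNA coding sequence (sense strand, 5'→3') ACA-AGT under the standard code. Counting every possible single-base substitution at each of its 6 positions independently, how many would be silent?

4

Codon 1 (ACA, Thr): 3 synonymous substitutions.
Codon 2 (AGT, Ser): 1 synonymous substitution.
Total: 3 + 1 = 4.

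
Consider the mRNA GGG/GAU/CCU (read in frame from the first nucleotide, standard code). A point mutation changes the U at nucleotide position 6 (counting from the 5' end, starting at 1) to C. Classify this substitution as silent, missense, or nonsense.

silent

Position 6 falls in codon 2: GAU → Asp.
After the substitution the codon is GAC → Asp.
Both encode Asp, so the change is synonymous.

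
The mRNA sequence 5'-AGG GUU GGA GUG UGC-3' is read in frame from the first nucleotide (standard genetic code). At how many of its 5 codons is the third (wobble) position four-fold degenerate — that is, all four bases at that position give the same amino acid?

3

Codon 1 AGG (Arg): third position 2-fold.
Codon 2 GUU (Val): third position 4-fold.
Codon 3 GGA (Gly): third position 4-fold.
Codon 4 GUG (Val): third position 4-fold.
Codon 5 UGC (Cys): third position 2-fold.
Four-fold degenerate third positions: 3.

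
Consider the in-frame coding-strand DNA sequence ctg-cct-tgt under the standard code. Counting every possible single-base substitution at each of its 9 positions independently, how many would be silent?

Codon 1 (CTG, Leu): 4 synonymous substitutions.
Codon 2 (CCT, Pro): 3 synonymous substitutions.
Codon 3 (TGT, Cys): 1 synonymous substitution.
Total: 4 + 3 + 1 = 8.

8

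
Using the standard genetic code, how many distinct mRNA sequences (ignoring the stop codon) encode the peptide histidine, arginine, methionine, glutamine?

His: 2 codons.
Arg: 6 codons.
Met: 1 codon.
Gln: 2 codons.
2 × 6 × 1 × 2 = 24.

24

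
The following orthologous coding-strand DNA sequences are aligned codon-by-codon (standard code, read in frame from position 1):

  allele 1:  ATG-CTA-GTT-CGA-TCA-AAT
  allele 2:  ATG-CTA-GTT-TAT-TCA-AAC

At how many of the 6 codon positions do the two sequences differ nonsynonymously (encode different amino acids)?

1

Codon 1: ATG Met / ATG Met — identical.
Codon 2: CTA Leu / CTA Leu — identical.
Codon 3: GTT Val / GTT Val — identical.
Codon 4: CGA Arg / TAT Tyr — nonsynonymous.
Codon 5: TCA Ser / TCA Ser — identical.
Codon 6: AAT Asn / AAC Asn — synonymous.
Nonsynonymous differences: 1.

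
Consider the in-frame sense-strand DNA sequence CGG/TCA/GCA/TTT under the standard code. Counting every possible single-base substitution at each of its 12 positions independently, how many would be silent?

11

Codon 1 (CGG, Arg): 4 synonymous substitutions.
Codon 2 (TCA, Ser): 3 synonymous substitutions.
Codon 3 (GCA, Ala): 3 synonymous substitutions.
Codon 4 (TTT, Phe): 1 synonymous substitution.
Total: 4 + 3 + 3 + 1 = 11.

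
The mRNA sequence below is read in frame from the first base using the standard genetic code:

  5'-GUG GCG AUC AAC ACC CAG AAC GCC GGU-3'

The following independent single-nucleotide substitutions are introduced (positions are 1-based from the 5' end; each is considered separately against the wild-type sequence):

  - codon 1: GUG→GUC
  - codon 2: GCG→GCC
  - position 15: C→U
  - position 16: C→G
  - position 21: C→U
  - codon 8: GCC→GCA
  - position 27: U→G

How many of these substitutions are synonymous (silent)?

6

Codon 1: GUG (Val) → GUC (Val) — synonymous.
Codon 2: GCG (Ala) → GCC (Ala) — synonymous.
Codon 5: ACC (Thr) → ACU (Thr) — synonymous.
Codon 6: CAG (Gln) → GAG (Glu) — missense.
Codon 7: AAC (Asn) → AAU (Asn) — synonymous.
Codon 8: GCC (Ala) → GCA (Ala) — synonymous.
Codon 9: GGU (Gly) → GGG (Gly) — synonymous.
Synonymous: 6 of 7.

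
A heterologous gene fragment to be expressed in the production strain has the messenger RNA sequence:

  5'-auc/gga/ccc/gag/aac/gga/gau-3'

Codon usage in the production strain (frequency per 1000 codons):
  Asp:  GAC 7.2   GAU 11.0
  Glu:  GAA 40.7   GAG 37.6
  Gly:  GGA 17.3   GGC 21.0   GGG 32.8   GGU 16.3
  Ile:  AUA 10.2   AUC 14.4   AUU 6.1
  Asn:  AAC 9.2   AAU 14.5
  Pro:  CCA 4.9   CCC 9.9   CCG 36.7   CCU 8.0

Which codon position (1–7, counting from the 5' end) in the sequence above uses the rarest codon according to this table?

5

Codon 1 AUC (Ile): 14.4 per 1000.
Codon 2 GGA (Gly): 17.3 per 1000.
Codon 3 CCC (Pro): 9.9 per 1000.
Codon 4 GAG (Glu): 37.6 per 1000.
Codon 5 AAC (Asn): 9.2 per 1000.
Codon 6 GGA (Gly): 17.3 per 1000.
Codon 7 GAU (Asp): 11.0 per 1000.
Lowest frequency is 9.2 at codon 5.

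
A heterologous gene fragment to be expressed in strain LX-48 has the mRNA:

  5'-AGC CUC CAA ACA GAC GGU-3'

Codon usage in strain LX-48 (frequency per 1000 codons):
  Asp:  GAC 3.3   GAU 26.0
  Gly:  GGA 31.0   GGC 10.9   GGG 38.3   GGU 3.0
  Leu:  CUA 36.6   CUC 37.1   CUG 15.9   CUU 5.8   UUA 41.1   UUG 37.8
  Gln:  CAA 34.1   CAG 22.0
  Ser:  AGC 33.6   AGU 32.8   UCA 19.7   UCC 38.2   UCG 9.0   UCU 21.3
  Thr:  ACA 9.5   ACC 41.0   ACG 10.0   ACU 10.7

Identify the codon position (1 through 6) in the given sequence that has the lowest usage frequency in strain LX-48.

Codon 1 AGC (Ser): 33.6 per 1000.
Codon 2 CUC (Leu): 37.1 per 1000.
Codon 3 CAA (Gln): 34.1 per 1000.
Codon 4 ACA (Thr): 9.5 per 1000.
Codon 5 GAC (Asp): 3.3 per 1000.
Codon 6 GGU (Gly): 3.0 per 1000.
Lowest frequency is 3.0 at codon 6.

6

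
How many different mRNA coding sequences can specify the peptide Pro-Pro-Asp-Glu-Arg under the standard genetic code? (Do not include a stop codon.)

384

Pro: 4 codons.
Pro: 4 codons.
Asp: 2 codons.
Glu: 2 codons.
Arg: 6 codons.
4 × 4 × 2 × 2 × 6 = 384.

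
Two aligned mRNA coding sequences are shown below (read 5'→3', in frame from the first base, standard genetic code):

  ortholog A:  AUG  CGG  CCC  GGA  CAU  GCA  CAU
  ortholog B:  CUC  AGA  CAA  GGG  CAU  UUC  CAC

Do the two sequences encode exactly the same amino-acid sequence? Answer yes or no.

Codon 1: AUG Met / CUC Leu — nonsynonymous.
Codon 2: CGG Arg / AGA Arg — synonymous.
Codon 3: CCC Pro / CAA Gln — nonsynonymous.
Codon 4: GGA Gly / GGG Gly — synonymous.
Codon 5: CAU His / CAU His — identical.
Codon 6: GCA Ala / UUC Phe — nonsynonymous.
Codon 7: CAU His / CAC His — synonymous.
Nonsynonymous differences: 3 → different protein.

no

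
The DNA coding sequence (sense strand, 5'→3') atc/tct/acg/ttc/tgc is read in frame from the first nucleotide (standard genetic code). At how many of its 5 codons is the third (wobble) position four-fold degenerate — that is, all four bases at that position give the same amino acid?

2

Codon 1 ATC (Ile): third position 3-fold.
Codon 2 TCT (Ser): third position 4-fold.
Codon 3 ACG (Thr): third position 4-fold.
Codon 4 TTC (Phe): third position 2-fold.
Codon 5 TGC (Cys): third position 2-fold.
Four-fold degenerate third positions: 2.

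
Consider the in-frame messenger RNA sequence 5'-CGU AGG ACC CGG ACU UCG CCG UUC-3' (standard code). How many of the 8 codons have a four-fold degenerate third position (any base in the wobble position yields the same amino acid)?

Codon 1 CGU (Arg): third position 4-fold.
Codon 2 AGG (Arg): third position 2-fold.
Codon 3 ACC (Thr): third position 4-fold.
Codon 4 CGG (Arg): third position 4-fold.
Codon 5 ACU (Thr): third position 4-fold.
Codon 6 UCG (Ser): third position 4-fold.
Codon 7 CCG (Pro): third position 4-fold.
Codon 8 UUC (Phe): third position 2-fold.
Four-fold degenerate third positions: 6.

6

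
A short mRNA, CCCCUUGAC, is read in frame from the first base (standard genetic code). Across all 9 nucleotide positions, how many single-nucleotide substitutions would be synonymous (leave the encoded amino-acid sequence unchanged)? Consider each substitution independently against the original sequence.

7

Codon 1 (CCC, Pro): 3 synonymous substitutions.
Codon 2 (CUU, Leu): 3 synonymous substitutions.
Codon 3 (GAC, Asp): 1 synonymous substitution.
Total: 3 + 3 + 1 = 7.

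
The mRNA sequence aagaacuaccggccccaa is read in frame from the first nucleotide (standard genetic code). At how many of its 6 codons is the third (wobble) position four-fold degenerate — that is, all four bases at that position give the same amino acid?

Codon 1 AAG (Lys): third position 2-fold.
Codon 2 AAC (Asn): third position 2-fold.
Codon 3 UAC (Tyr): third position 2-fold.
Codon 4 CGG (Arg): third position 4-fold.
Codon 5 CCC (Pro): third position 4-fold.
Codon 6 CAA (Gln): third position 2-fold.
Four-fold degenerate third positions: 2.

2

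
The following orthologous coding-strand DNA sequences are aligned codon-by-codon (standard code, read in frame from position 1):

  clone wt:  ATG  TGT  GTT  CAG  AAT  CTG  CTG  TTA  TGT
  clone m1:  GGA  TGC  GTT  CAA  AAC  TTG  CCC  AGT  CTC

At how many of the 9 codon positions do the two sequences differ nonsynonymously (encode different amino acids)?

Codon 1: ATG Met / GGA Gly — nonsynonymous.
Codon 2: TGT Cys / TGC Cys — synonymous.
Codon 3: GTT Val / GTT Val — identical.
Codon 4: CAG Gln / CAA Gln — synonymous.
Codon 5: AAT Asn / AAC Asn — synonymous.
Codon 6: CTG Leu / TTG Leu — synonymous.
Codon 7: CTG Leu / CCC Pro — nonsynonymous.
Codon 8: TTA Leu / AGT Ser — nonsynonymous.
Codon 9: TGT Cys / CTC Leu — nonsynonymous.
Nonsynonymous differences: 4.

4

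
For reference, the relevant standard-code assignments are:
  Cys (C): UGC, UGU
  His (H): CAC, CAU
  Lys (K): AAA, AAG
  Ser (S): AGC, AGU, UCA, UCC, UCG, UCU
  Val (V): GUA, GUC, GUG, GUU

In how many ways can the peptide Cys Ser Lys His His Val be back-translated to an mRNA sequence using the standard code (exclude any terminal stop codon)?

Cys: 2 codons.
Ser: 6 codons.
Lys: 2 codons.
His: 2 codons.
His: 2 codons.
Val: 4 codons.
2 × 6 × 2 × 2 × 2 × 4 = 384.

384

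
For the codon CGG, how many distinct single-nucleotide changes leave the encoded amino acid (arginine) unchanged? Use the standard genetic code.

Position 1: AGG → 1 synonymous.
Position 2: none → 0 synonymous.
Position 3: CGU, CGC, CGA → 3 synonymous.
Total: 1 + 0 + 3 = 4.

4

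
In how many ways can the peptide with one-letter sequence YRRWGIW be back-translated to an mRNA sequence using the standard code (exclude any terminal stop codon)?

Tyr: 2 codons.
Arg: 6 codons.
Arg: 6 codons.
Trp: 1 codon.
Gly: 4 codons.
Ile: 3 codons.
Trp: 1 codon.
2 × 6 × 6 × 1 × 4 × 3 × 1 = 864.

864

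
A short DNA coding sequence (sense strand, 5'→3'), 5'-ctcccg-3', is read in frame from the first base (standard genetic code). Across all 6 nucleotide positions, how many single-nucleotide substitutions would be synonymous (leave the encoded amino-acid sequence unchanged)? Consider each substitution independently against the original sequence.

6

Codon 1 (CTC, Leu): 3 synonymous substitutions.
Codon 2 (CCG, Pro): 3 synonymous substitutions.
Total: 3 + 3 = 6.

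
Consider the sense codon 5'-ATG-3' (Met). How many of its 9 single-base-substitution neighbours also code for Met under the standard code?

0

Position 1: none → 0 synonymous.
Position 2: none → 0 synonymous.
Position 3: none → 0 synonymous.
Total: 0 + 0 + 0 = 0.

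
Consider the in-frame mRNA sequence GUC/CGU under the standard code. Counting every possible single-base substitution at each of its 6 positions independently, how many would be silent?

Codon 1 (GUC, Val): 3 synonymous substitutions.
Codon 2 (CGU, Arg): 3 synonymous substitutions.
Total: 3 + 3 = 6.

6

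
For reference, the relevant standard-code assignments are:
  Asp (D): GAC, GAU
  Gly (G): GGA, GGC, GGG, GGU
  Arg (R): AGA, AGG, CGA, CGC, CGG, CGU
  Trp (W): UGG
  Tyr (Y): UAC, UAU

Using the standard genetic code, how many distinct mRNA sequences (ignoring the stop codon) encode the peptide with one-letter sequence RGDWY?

96

Arg: 6 codons.
Gly: 4 codons.
Asp: 2 codons.
Trp: 1 codon.
Tyr: 2 codons.
6 × 4 × 2 × 1 × 2 = 96.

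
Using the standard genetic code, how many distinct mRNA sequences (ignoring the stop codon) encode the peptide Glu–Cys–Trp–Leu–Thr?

Glu: 2 codons.
Cys: 2 codons.
Trp: 1 codon.
Leu: 6 codons.
Thr: 4 codons.
2 × 2 × 1 × 6 × 4 = 96.

96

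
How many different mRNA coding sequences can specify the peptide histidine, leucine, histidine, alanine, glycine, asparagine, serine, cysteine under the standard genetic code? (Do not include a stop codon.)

9216

His: 2 codons.
Leu: 6 codons.
His: 2 codons.
Ala: 4 codons.
Gly: 4 codons.
Asn: 2 codons.
Ser: 6 codons.
Cys: 2 codons.
2 × 6 × 2 × 4 × 4 × 2 × 6 × 2 = 9216.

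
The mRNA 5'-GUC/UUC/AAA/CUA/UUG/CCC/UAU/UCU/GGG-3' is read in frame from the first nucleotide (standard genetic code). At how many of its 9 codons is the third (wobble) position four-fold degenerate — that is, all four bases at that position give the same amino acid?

Codon 1 GUC (Val): third position 4-fold.
Codon 2 UUC (Phe): third position 2-fold.
Codon 3 AAA (Lys): third position 2-fold.
Codon 4 CUA (Leu): third position 4-fold.
Codon 5 UUG (Leu): third position 2-fold.
Codon 6 CCC (Pro): third position 4-fold.
Codon 7 UAU (Tyr): third position 2-fold.
Codon 8 UCU (Ser): third position 4-fold.
Codon 9 GGG (Gly): third position 4-fold.
Four-fold degenerate third positions: 5.

5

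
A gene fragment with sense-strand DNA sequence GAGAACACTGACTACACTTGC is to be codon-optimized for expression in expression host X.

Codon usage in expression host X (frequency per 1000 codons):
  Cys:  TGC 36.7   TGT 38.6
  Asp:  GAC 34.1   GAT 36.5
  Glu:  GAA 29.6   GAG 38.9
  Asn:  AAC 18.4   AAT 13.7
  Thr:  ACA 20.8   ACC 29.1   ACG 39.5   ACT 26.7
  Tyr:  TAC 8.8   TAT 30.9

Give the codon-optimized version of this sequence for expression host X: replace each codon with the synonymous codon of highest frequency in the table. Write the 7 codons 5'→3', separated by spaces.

GAG AAC ACG GAT TAT ACG TGT

Codon 1 (Glu): best is GAG at 38.9.
Codon 2 (Asn): best is AAC at 18.4.
Codon 3 (Thr): best is ACG at 39.5.
Codon 4 (Asp): best is GAT at 36.5.
Codon 5 (Tyr): best is TAT at 30.9.
Codon 6 (Thr): best is ACG at 39.5.
Codon 7 (Cys): best is TGT at 38.6.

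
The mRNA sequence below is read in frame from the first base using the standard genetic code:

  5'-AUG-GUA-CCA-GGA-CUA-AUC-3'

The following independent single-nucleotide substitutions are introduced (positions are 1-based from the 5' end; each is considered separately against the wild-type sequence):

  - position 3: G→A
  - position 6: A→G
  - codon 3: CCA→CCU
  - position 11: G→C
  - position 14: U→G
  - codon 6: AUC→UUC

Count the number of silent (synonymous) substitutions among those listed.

2

Codon 1: AUG (Met) → AUA (Ile) — missense.
Codon 2: GUA (Val) → GUG (Val) — synonymous.
Codon 3: CCA (Pro) → CCU (Pro) — synonymous.
Codon 4: GGA (Gly) → GCA (Ala) — missense.
Codon 5: CUA (Leu) → CGA (Arg) — missense.
Codon 6: AUC (Ile) → UUC (Phe) — missense.
Synonymous: 2 of 6.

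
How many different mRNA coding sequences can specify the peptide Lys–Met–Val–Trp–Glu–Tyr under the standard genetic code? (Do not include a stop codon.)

32

Lys: 2 codons.
Met: 1 codon.
Val: 4 codons.
Trp: 1 codon.
Glu: 2 codons.
Tyr: 2 codons.
2 × 1 × 4 × 1 × 2 × 2 = 32.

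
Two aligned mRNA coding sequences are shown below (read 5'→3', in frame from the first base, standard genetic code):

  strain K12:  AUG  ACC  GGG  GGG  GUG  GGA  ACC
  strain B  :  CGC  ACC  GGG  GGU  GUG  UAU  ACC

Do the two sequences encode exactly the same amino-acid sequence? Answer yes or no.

Codon 1: AUG Met / CGC Arg — nonsynonymous.
Codon 2: ACC Thr / ACC Thr — identical.
Codon 3: GGG Gly / GGG Gly — identical.
Codon 4: GGG Gly / GGU Gly — synonymous.
Codon 5: GUG Val / GUG Val — identical.
Codon 6: GGA Gly / UAU Tyr — nonsynonymous.
Codon 7: ACC Thr / ACC Thr — identical.
Nonsynonymous differences: 2 → different protein.

no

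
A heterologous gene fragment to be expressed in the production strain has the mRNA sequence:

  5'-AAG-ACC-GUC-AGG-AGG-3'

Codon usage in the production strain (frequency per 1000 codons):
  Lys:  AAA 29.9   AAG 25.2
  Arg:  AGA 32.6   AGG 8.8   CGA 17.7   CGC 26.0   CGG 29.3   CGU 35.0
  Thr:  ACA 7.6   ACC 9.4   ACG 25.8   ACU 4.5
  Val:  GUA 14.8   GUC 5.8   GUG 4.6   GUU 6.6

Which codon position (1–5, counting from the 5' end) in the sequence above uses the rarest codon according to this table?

3

Codon 1 AAG (Lys): 25.2 per 1000.
Codon 2 ACC (Thr): 9.4 per 1000.
Codon 3 GUC (Val): 5.8 per 1000.
Codon 4 AGG (Arg): 8.8 per 1000.
Codon 5 AGG (Arg): 8.8 per 1000.
Lowest frequency is 5.8 at codon 3.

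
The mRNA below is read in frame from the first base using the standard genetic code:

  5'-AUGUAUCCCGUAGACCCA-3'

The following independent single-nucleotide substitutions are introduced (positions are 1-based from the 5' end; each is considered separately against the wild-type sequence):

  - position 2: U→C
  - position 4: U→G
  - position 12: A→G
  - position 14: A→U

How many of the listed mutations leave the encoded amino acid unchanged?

Codon 1: AUG (Met) → ACG (Thr) — missense.
Codon 2: UAU (Tyr) → GAU (Asp) — missense.
Codon 4: GUA (Val) → GUG (Val) — synonymous.
Codon 5: GAC (Asp) → GUC (Val) — missense.
Synonymous: 1 of 4.

1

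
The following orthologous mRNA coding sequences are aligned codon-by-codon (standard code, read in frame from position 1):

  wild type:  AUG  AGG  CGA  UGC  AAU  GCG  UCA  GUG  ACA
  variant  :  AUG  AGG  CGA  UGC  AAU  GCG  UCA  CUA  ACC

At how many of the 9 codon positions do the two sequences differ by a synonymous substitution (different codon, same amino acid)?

Codon 1: AUG Met / AUG Met — identical.
Codon 2: AGG Arg / AGG Arg — identical.
Codon 3: CGA Arg / CGA Arg — identical.
Codon 4: UGC Cys / UGC Cys — identical.
Codon 5: AAU Asn / AAU Asn — identical.
Codon 6: GCG Ala / GCG Ala — identical.
Codon 7: UCA Ser / UCA Ser — identical.
Codon 8: GUG Val / CUA Leu — nonsynonymous.
Codon 9: ACA Thr / ACC Thr — synonymous.
Synonymous differences: 1.

1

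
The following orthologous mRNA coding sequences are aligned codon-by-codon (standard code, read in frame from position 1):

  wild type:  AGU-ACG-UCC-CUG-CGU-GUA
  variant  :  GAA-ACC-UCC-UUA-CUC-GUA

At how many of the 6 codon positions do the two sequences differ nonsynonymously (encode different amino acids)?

2

Codon 1: AGU Ser / GAA Glu — nonsynonymous.
Codon 2: ACG Thr / ACC Thr — synonymous.
Codon 3: UCC Ser / UCC Ser — identical.
Codon 4: CUG Leu / UUA Leu — synonymous.
Codon 5: CGU Arg / CUC Leu — nonsynonymous.
Codon 6: GUA Val / GUA Val — identical.
Nonsynonymous differences: 2.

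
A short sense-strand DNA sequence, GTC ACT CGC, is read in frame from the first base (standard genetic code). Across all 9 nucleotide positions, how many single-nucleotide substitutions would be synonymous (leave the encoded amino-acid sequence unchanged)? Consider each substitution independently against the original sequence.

9

Codon 1 (GTC, Val): 3 synonymous substitutions.
Codon 2 (ACT, Thr): 3 synonymous substitutions.
Codon 3 (CGC, Arg): 3 synonymous substitutions.
Total: 3 + 3 + 3 = 9.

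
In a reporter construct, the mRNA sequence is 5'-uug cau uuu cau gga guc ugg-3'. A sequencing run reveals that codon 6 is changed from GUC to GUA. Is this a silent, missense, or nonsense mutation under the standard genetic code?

Position 18 falls in codon 6: GUC → Val.
After the substitution the codon is GUA → Val.
Both encode Val, so the change is synonymous.

silent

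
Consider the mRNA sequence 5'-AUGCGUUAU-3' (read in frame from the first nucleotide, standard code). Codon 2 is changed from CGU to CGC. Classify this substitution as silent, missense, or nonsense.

Position 6 falls in codon 2: CGU → Arg.
After the substitution the codon is CGC → Arg.
Both encode Arg, so the change is synonymous.

silent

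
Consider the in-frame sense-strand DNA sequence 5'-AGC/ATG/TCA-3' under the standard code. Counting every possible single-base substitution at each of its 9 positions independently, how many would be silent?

4

Codon 1 (AGC, Ser): 1 synonymous substitution.
Codon 2 (ATG, Met): 0 synonymous substitutions.
Codon 3 (TCA, Ser): 3 synonymous substitutions.
Total: 1 + 0 + 3 = 4.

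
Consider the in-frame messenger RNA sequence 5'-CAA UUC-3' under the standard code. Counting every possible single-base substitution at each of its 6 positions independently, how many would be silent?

Codon 1 (CAA, Gln): 1 synonymous substitution.
Codon 2 (UUC, Phe): 1 synonymous substitution.
Total: 1 + 1 = 2.

2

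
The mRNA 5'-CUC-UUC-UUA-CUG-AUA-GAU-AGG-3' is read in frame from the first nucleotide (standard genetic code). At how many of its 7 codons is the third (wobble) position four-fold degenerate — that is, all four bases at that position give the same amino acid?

Codon 1 CUC (Leu): third position 4-fold.
Codon 2 UUC (Phe): third position 2-fold.
Codon 3 UUA (Leu): third position 2-fold.
Codon 4 CUG (Leu): third position 4-fold.
Codon 5 AUA (Ile): third position 3-fold.
Codon 6 GAU (Asp): third position 2-fold.
Codon 7 AGG (Arg): third position 2-fold.
Four-fold degenerate third positions: 2.

2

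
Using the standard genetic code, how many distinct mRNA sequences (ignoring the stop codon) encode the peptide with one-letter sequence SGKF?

96

Ser: 6 codons.
Gly: 4 codons.
Lys: 2 codons.
Phe: 2 codons.
6 × 4 × 2 × 2 = 96.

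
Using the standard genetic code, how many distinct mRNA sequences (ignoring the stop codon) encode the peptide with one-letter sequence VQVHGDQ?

Val: 4 codons.
Gln: 2 codons.
Val: 4 codons.
His: 2 codons.
Gly: 4 codons.
Asp: 2 codons.
Gln: 2 codons.
4 × 2 × 4 × 2 × 4 × 2 × 2 = 1024.

1024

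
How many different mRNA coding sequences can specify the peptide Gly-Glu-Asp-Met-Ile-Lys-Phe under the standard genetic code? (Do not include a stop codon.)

192

Gly: 4 codons.
Glu: 2 codons.
Asp: 2 codons.
Met: 1 codon.
Ile: 3 codons.
Lys: 2 codons.
Phe: 2 codons.
4 × 2 × 2 × 1 × 3 × 2 × 2 = 192.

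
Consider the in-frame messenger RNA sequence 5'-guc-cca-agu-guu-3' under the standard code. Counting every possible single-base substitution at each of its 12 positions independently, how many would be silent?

Codon 1 (GUC, Val): 3 synonymous substitutions.
Codon 2 (CCA, Pro): 3 synonymous substitutions.
Codon 3 (AGU, Ser): 1 synonymous substitution.
Codon 4 (GUU, Val): 3 synonymous substitutions.
Total: 3 + 3 + 1 + 3 = 10.

10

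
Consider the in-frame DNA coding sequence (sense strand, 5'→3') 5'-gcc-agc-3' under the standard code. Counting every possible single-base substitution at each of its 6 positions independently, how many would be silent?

4

Codon 1 (GCC, Ala): 3 synonymous substitutions.
Codon 2 (AGC, Ser): 1 synonymous substitution.
Total: 3 + 1 = 4.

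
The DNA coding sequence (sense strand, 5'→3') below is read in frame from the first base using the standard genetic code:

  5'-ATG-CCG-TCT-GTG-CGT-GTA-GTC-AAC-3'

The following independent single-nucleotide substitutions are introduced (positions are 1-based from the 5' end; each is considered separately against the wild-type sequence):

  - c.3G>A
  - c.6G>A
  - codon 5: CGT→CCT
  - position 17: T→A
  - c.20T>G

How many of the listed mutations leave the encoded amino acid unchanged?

1

Codon 1: ATG (Met) → ATA (Ile) — missense.
Codon 2: CCG (Pro) → CCA (Pro) — synonymous.
Codon 5: CGT (Arg) → CCT (Pro) — missense.
Codon 6: GTA (Val) → GAA (Glu) — missense.
Codon 7: GTC (Val) → GGC (Gly) — missense.
Synonymous: 1 of 5.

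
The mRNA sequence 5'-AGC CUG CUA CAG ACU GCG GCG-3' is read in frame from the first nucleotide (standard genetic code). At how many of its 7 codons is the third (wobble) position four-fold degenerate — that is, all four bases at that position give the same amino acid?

5

Codon 1 AGC (Ser): third position 2-fold.
Codon 2 CUG (Leu): third position 4-fold.
Codon 3 CUA (Leu): third position 4-fold.
Codon 4 CAG (Gln): third position 2-fold.
Codon 5 ACU (Thr): third position 4-fold.
Codon 6 GCG (Ala): third position 4-fold.
Codon 7 GCG (Ala): third position 4-fold.
Four-fold degenerate third positions: 5.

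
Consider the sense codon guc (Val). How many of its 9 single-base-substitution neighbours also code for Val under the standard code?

Position 1: none → 0 synonymous.
Position 2: none → 0 synonymous.
Position 3: GUU, GUA, GUG → 3 synonymous.
Total: 0 + 0 + 3 = 3.

3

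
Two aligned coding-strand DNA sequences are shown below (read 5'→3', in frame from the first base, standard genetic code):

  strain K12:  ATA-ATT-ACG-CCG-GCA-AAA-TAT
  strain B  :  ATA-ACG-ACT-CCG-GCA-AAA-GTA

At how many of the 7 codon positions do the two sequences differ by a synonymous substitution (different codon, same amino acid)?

1

Codon 1: ATA Ile / ATA Ile — identical.
Codon 2: ATT Ile / ACG Thr — nonsynonymous.
Codon 3: ACG Thr / ACT Thr — synonymous.
Codon 4: CCG Pro / CCG Pro — identical.
Codon 5: GCA Ala / GCA Ala — identical.
Codon 6: AAA Lys / AAA Lys — identical.
Codon 7: TAT Tyr / GTA Val — nonsynonymous.
Synonymous differences: 1.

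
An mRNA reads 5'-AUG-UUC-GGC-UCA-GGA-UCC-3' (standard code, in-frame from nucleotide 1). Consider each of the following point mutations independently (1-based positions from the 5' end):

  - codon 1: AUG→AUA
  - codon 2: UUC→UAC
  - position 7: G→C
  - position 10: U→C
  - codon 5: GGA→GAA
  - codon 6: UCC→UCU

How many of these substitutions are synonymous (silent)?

1

Codon 1: AUG (Met) → AUA (Ile) — missense.
Codon 2: UUC (Phe) → UAC (Tyr) — missense.
Codon 3: GGC (Gly) → CGC (Arg) — missense.
Codon 4: UCA (Ser) → CCA (Pro) — missense.
Codon 5: GGA (Gly) → GAA (Glu) — missense.
Codon 6: UCC (Ser) → UCU (Ser) — synonymous.
Synonymous: 1 of 6.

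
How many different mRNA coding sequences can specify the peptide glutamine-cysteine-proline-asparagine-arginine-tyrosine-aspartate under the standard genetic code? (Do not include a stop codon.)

768

Gln: 2 codons.
Cys: 2 codons.
Pro: 4 codons.
Asn: 2 codons.
Arg: 6 codons.
Tyr: 2 codons.
Asp: 2 codons.
2 × 2 × 4 × 2 × 6 × 2 × 2 = 768.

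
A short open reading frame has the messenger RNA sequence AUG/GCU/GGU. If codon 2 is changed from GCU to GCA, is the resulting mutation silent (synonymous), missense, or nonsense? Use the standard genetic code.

silent

Position 6 falls in codon 2: GCU → Ala.
After the substitution the codon is GCA → Ala.
Both encode Ala, so the change is synonymous.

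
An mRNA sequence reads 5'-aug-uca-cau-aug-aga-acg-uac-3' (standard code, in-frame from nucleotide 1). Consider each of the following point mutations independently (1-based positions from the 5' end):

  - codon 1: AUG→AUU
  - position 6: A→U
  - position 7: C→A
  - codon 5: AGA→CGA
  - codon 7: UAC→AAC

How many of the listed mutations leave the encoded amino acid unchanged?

2

Codon 1: AUG (Met) → AUU (Ile) — missense.
Codon 2: UCA (Ser) → UCU (Ser) — synonymous.
Codon 3: CAU (His) → AAU (Asn) — missense.
Codon 5: AGA (Arg) → CGA (Arg) — synonymous.
Codon 7: UAC (Tyr) → AAC (Asn) — missense.
Synonymous: 2 of 5.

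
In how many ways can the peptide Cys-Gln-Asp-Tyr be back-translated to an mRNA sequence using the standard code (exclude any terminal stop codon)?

Cys: 2 codons.
Gln: 2 codons.
Asp: 2 codons.
Tyr: 2 codons.
2 × 2 × 2 × 2 = 16.

16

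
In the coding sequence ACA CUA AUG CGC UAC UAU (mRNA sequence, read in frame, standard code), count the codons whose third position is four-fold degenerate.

3

Codon 1 ACA (Thr): third position 4-fold.
Codon 2 CUA (Leu): third position 4-fold.
Codon 3 AUG (Met): third position 1-fold.
Codon 4 CGC (Arg): third position 4-fold.
Codon 5 UAC (Tyr): third position 2-fold.
Codon 6 UAU (Tyr): third position 2-fold.
Four-fold degenerate third positions: 3.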